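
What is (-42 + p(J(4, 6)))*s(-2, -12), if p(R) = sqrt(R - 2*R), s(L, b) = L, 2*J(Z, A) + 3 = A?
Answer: 84 - I*sqrt(6) ≈ 84.0 - 2.4495*I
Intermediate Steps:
J(Z, A) = -3/2 + A/2
p(R) = sqrt(-R)
(-42 + p(J(4, 6)))*s(-2, -12) = (-42 + sqrt(-(-3/2 + (1/2)*6)))*(-2) = (-42 + sqrt(-(-3/2 + 3)))*(-2) = (-42 + sqrt(-1*3/2))*(-2) = (-42 + sqrt(-3/2))*(-2) = (-42 + I*sqrt(6)/2)*(-2) = 84 - I*sqrt(6)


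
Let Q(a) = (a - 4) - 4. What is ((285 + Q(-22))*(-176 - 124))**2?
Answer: 5852250000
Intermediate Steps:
Q(a) = -8 + a (Q(a) = (-4 + a) - 4 = -8 + a)
((285 + Q(-22))*(-176 - 124))**2 = ((285 + (-8 - 22))*(-176 - 124))**2 = ((285 - 30)*(-300))**2 = (255*(-300))**2 = (-76500)**2 = 5852250000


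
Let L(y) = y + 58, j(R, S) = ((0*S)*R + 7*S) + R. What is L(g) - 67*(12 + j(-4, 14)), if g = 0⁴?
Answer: -7044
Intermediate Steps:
g = 0
j(R, S) = R + 7*S (j(R, S) = (0*R + 7*S) + R = (0 + 7*S) + R = 7*S + R = R + 7*S)
L(y) = 58 + y
L(g) - 67*(12 + j(-4, 14)) = (58 + 0) - 67*(12 + (-4 + 7*14)) = 58 - 67*(12 + (-4 + 98)) = 58 - 67*(12 + 94) = 58 - 67*106 = 58 - 7102 = -7044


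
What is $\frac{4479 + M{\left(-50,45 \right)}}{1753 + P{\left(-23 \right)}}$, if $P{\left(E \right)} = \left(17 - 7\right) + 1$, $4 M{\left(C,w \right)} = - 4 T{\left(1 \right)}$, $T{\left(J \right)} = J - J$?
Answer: $\frac{1493}{588} \approx 2.5391$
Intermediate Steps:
$T{\left(J \right)} = 0$
$M{\left(C,w \right)} = 0$ ($M{\left(C,w \right)} = \frac{\left(-4\right) 0}{4} = \frac{1}{4} \cdot 0 = 0$)
$P{\left(E \right)} = 11$ ($P{\left(E \right)} = 10 + 1 = 11$)
$\frac{4479 + M{\left(-50,45 \right)}}{1753 + P{\left(-23 \right)}} = \frac{4479 + 0}{1753 + 11} = \frac{4479}{1764} = 4479 \cdot \frac{1}{1764} = \frac{1493}{588}$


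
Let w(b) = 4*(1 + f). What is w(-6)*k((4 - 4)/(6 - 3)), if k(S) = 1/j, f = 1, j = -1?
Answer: -8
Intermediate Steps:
w(b) = 8 (w(b) = 4*(1 + 1) = 4*2 = 8)
k(S) = -1 (k(S) = 1/(-1) = -1)
w(-6)*k((4 - 4)/(6 - 3)) = 8*(-1) = -8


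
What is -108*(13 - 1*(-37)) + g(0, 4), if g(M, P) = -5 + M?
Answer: -5405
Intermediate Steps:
-108*(13 - 1*(-37)) + g(0, 4) = -108*(13 - 1*(-37)) + (-5 + 0) = -108*(13 + 37) - 5 = -108*50 - 5 = -5400 - 5 = -5405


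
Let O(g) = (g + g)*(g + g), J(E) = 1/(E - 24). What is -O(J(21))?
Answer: -4/9 ≈ -0.44444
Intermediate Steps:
J(E) = 1/(-24 + E)
O(g) = 4*g² (O(g) = (2*g)*(2*g) = 4*g²)
-O(J(21)) = -4*(1/(-24 + 21))² = -4*(1/(-3))² = -4*(-⅓)² = -4/9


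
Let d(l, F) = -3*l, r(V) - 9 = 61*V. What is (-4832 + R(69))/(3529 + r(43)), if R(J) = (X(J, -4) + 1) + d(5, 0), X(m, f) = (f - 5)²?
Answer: -4765/6161 ≈ -0.77341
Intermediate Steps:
r(V) = 9 + 61*V
X(m, f) = (-5 + f)²
R(J) = 67 (R(J) = ((-5 - 4)² + 1) - 3*5 = ((-9)² + 1) - 15 = (81 + 1) - 15 = 82 - 15 = 67)
(-4832 + R(69))/(3529 + r(43)) = (-4832 + 67)/(3529 + (9 + 61*43)) = -4765/(3529 + (9 + 2623)) = -4765/(3529 + 2632) = -4765/6161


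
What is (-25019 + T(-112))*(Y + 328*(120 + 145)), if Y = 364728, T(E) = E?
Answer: -11350365888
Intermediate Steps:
(-25019 + T(-112))*(Y + 328*(120 + 145)) = (-25019 - 112)*(364728 + 328*(120 + 145)) = -25131*(364728 + 328*265) = -25131*(364728 + 86920) = -25131*451648 = -11350365888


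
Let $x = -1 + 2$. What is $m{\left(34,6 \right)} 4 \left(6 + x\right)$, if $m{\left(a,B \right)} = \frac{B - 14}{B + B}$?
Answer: $- \frac{56}{3} \approx -18.667$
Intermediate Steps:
$x = 1$
$m{\left(a,B \right)} = \frac{-14 + B}{2 B}$
$m{\left(34,6 \right)} 4 \left(6 + x\right) = \frac{-14 + 6}{2 \cdot 6} \cdot 4 \left(6 + 1\right) = \frac{1}{2} \cdot \frac{1}{6} \left(-8\right) 4 \cdot 7 = \left(- \frac{2}{3}\right) 28 = - \frac{56}{3}$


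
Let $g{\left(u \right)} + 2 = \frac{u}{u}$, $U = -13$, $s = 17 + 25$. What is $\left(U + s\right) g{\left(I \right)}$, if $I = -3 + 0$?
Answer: $-29$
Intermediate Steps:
$I = -3$
$s = 42$
$g{\left(u \right)} = -1$ ($g{\left(u \right)} = -2 + \frac{u}{u} = -2 + 1 = -1$)
$\left(U + s\right) g{\left(I \right)} = \left(-13 + 42\right) \left(-1\right) = 29 \left(-1\right) = -29$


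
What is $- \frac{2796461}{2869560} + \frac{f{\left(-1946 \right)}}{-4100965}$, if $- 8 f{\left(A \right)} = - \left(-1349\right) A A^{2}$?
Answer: $- \frac{713176743926543269}{2353593025080} \approx -3.0302 \cdot 10^{5}$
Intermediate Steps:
$f{\left(A \right)} = - \frac{1349 A^{3}}{8}$ ($f{\left(A \right)} = - \frac{- \left(-1349\right) A A^{2}}{8} = - \frac{1349 A A^{2}}{8} = - \frac{1349 A^{3}}{8}$)
$- \frac{2796461}{2869560} + \frac{f{\left(-1946 \right)}}{-4100965} = - \frac{2796461}{2869560} + \frac{\left(- \frac{1349}{8}\right) \left(-1946\right)^{3}}{-4100965} = \left(-2796461\right) \frac{1}{2869560} + \left(- \frac{1349}{8}\right) \left(-7369338536\right) \left(- \frac{1}{4100965}\right) = - \frac{2796461}{2869560} + 1242654710633 \left(- \frac{1}{4100965}\right) = - \frac{2796461}{2869560} - \frac{1242654710633}{4100965} = - \frac{713176743926543269}{2353593025080}$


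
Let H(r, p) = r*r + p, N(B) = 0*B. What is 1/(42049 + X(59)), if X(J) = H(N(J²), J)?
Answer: 1/42108 ≈ 2.3748e-5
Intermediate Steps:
N(B) = 0
H(r, p) = p + r² (H(r, p) = r² + p = p + r²)
X(J) = J (X(J) = J + 0² = J + 0 = J)
1/(42049 + X(59)) = 1/(42049 + 59) = 1/42108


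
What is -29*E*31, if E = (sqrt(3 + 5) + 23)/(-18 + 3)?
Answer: 20677/15 + 1798*sqrt(2)/15 ≈ 1548.0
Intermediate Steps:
E = -23/15 - 2*sqrt(2)/15 (E = (sqrt(8) + 23)/(-15) = (2*sqrt(2) + 23)*(-1/15) = (23 + 2*sqrt(2))*(-1/15) = -23/15 - 2*sqrt(2)/15 ≈ -1.7219)
-29*E*31 = -29*(-23/15 - 2*sqrt(2)/15)*31 = (667/15 + 58*sqrt(2)/15)*31 = 20677/15 + 1798*sqrt(2)/15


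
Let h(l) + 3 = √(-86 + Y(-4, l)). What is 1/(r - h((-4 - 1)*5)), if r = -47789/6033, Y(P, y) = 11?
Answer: -35823954/722255555 + 36397089*I*√3/722255555 ≈ -0.0496 + 0.087284*I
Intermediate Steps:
r = -47789/6033 (r = -47789*1/6033 = -47789/6033 ≈ -7.9213)
h(l) = -3 + 5*I*√3 (h(l) = -3 + √(-86 + 11) = -3 + √(-75) = -3 + 5*I*√3)
1/(r - h((-4 - 1)*5)) = 1/(-47789/6033 - (-3 + 5*I*√3)) = 1/(-47789/6033 + (3 - 5*I*√3)) = 1/(-29690/6033 - 5*I*√3)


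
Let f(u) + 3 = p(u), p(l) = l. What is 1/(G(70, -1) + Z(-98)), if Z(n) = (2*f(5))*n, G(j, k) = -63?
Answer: -1/455 ≈ -0.0021978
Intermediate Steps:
f(u) = -3 + u
Z(n) = 4*n (Z(n) = (2*(-3 + 5))*n = (2*2)*n = 4*n)
1/(G(70, -1) + Z(-98)) = 1/(-63 + 4*(-98)) = 1/(-63 - 392) = 1/(-455) = -1/455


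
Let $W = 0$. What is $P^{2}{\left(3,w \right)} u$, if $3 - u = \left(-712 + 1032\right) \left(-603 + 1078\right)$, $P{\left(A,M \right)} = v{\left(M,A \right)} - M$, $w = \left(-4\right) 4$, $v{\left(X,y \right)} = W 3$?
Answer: $-38911232$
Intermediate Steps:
$v{\left(X,y \right)} = 0$ ($v{\left(X,y \right)} = 0 \cdot 3 = 0$)
$w = -16$
$P{\left(A,M \right)} = - M$ ($P{\left(A,M \right)} = 0 - M = - M$)
$u = -151997$ ($u = 3 - \left(-712 + 1032\right) \left(-603 + 1078\right) = 3 - 320 \cdot 475 = 3 - 152000 = -151997$)
$P^{2}{\left(3,w \right)} u = \left(\left(-1\right) \left(-16\right)\right)^{2} \left(-151997\right) = 16^{2} \left(-151997\right) = 256 \left(-151997\right) = -38911232$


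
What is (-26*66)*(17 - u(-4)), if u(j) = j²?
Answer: -1716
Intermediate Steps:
(-26*66)*(17 - u(-4)) = (-26*66)*(17 - 1*(-4)²) = -1716*(17 - 1*16) = -1716*(17 - 16) = -1716*1 = -1716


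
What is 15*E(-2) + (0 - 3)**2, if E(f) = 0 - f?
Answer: 39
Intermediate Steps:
E(f) = -f
15*E(-2) + (0 - 3)**2 = 15*(-1*(-2)) + (0 - 3)**2 = 15*2 + (-3)**2 = 30 + 9 = 39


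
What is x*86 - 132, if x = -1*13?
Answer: -1250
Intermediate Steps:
x = -13
x*86 - 132 = -13*86 - 132 = -1118 - 132 = -1250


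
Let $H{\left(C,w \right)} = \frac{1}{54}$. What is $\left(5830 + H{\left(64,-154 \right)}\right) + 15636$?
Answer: $\frac{1159165}{54} \approx 21466.0$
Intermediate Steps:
$H{\left(C,w \right)} = \frac{1}{54}$
$\left(5830 + H{\left(64,-154 \right)}\right) + 15636 = \left(5830 + \frac{1}{54}\right) + 15636 = \frac{314821}{54} + 15636 = \frac{1159165}{54}$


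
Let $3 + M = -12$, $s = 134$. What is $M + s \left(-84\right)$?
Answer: $-11271$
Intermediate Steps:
$M = -15$ ($M = -3 - 12 = -15$)
$M + s \left(-84\right) = -15 + 134 \left(-84\right) = -15 - 11256 = -11271$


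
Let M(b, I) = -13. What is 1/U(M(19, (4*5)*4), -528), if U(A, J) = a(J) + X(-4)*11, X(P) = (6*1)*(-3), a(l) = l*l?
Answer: 1/278586 ≈ 3.5896e-6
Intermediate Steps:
a(l) = l**2
X(P) = -18 (X(P) = 6*(-3) = -18)
U(A, J) = -198 + J**2 (U(A, J) = J**2 - 18*11 = J**2 - 198 = -198 + J**2)
1/U(M(19, (4*5)*4), -528) = 1/(-198 + (-528)**2) = 1/(-198 + 278784) = 1/278586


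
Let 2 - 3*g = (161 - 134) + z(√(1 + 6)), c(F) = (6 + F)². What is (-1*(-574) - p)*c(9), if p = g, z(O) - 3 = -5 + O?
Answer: 130875 + 75*√7 ≈ 1.3107e+5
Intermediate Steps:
z(O) = -2 + O (z(O) = 3 + (-5 + O) = -2 + O)
g = -23/3 - √7/3 (g = ⅔ - ((161 - 134) + (-2 + √(1 + 6)))/3 = ⅔ - (27 + (-2 + √7))/3 = ⅔ - (25 + √7)/3 = ⅔ + (-25/3 - √7/3) = -23/3 - √7/3 ≈ -8.5486)
p = -23/3 - √7/3 ≈ -8.5486
(-1*(-574) - p)*c(9) = (-1*(-574) - (-23/3 - √7/3))*(6 + 9)² = (574 + (23/3 + √7/3))*15² = (1745/3 + √7/3)*225 = 130875 + 75*√7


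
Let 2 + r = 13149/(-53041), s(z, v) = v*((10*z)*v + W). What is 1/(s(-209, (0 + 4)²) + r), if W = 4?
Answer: -53041/28375781247 ≈ -1.8692e-6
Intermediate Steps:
s(z, v) = v*(4 + 10*v*z) (s(z, v) = v*((10*z)*v + 4) = v*(10*v*z + 4) = v*(4 + 10*v*z))
r = -119231/53041 (r = -2 + 13149/(-53041) = -2 + 13149*(-1/53041) = -2 - 13149/53041 = -119231/53041 ≈ -2.2479)
1/(s(-209, (0 + 4)²) + r) = 1/(2*(0 + 4)²*(2 + 5*(0 + 4)²*(-209)) - 119231/53041) = 1/(2*4²*(2 + 5*4²*(-209)) - 119231/53041) = 1/(2*16*(2 + 5*16*(-209)) - 119231/53041) = 1/(2*16*(2 - 16720) - 119231/53041) = 1/(2*16*(-16718) - 119231/53041) = 1/(-534976 - 119231/53041) = 1/(-28375781247/53041) = -53041/28375781247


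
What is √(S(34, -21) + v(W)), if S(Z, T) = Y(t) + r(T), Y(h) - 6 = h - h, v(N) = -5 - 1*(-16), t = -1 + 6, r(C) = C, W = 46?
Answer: 2*I ≈ 2.0*I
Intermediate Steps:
t = 5
v(N) = 11 (v(N) = -5 + 16 = 11)
Y(h) = 6 (Y(h) = 6 + (h - h) = 6 + 0 = 6)
S(Z, T) = 6 + T
√(S(34, -21) + v(W)) = √((6 - 21) + 11) = √(-15 + 11) = √(-4) = 2*I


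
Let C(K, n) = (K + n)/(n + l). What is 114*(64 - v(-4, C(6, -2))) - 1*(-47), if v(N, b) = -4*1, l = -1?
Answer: 7799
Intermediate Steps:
C(K, n) = (K + n)/(-1 + n) (C(K, n) = (K + n)/(n - 1) = (K + n)/(-1 + n))
v(N, b) = -4
114*(64 - v(-4, C(6, -2))) - 1*(-47) = 114*(64 - 1*(-4)) - 1*(-47) = 114*(64 + 4) + 47 = 114*68 + 47 = 7752 + 47 = 7799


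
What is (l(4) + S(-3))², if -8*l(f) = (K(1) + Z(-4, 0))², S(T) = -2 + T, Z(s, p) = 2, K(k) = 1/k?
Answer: 2401/64 ≈ 37.516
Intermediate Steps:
l(f) = -9/8 (l(f) = -(1/1 + 2)²/8 = -(1 + 2)²/8 = -⅛*3² = -⅛*9 = -9/8)
(l(4) + S(-3))² = (-9/8 + (-2 - 3))² = (-9/8 - 5)² = (-49/8)² = 2401/64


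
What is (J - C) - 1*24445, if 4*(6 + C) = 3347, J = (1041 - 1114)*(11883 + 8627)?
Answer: -6090023/4 ≈ -1.5225e+6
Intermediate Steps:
J = -1497230 (J = -73*20510 = -1497230)
C = 3323/4 (C = -6 + (1/4)*3347 = -6 + 3347/4 = 3323/4 ≈ 830.75)
(J - C) - 1*24445 = (-1497230 - 1*3323/4) - 1*24445 = (-1497230 - 3323/4) - 24445 = -5992243/4 - 24445 = -6090023/4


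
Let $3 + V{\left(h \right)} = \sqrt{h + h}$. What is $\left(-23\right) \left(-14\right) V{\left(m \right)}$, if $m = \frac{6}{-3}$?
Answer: $-966 + 644 i \approx -966.0 + 644.0 i$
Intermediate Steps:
$m = -2$ ($m = 6 \left(- \frac{1}{3}\right) = -2$)
$V{\left(h \right)} = -3 + \sqrt{2} \sqrt{h}$ ($V{\left(h \right)} = -3 + \sqrt{h + h} = -3 + \sqrt{2 h} = -3 + \sqrt{2} \sqrt{h}$)
$\left(-23\right) \left(-14\right) V{\left(m \right)} = \left(-23\right) \left(-14\right) \left(-3 + \sqrt{2} \sqrt{-2}\right) = 322 \left(-3 + \sqrt{2} i \sqrt{2}\right) = 322 \left(-3 + 2 i\right) = -966 + 644 i$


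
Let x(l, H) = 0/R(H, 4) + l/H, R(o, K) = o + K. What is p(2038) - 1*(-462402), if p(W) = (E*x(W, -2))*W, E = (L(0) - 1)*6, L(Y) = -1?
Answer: 25383066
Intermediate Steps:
R(o, K) = K + o
E = -12 (E = (-1 - 1)*6 = -2*6 = -12)
x(l, H) = l/H (x(l, H) = 0/(4 + H) + l/H = 0 + l/H = l/H)
p(W) = 6*W**2 (p(W) = (-12*W/(-2))*W = (-12*W*(-1)/2)*W = (-(-6)*W)*W = (6*W)*W = 6*W**2)
p(2038) - 1*(-462402) = 6*2038**2 - 1*(-462402) = 6*4153444 + 462402 = 24920664 + 462402 = 25383066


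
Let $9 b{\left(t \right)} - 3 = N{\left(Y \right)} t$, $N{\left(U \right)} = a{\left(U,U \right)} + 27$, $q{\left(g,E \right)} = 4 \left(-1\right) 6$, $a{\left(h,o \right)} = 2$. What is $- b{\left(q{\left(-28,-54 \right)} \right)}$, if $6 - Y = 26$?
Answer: $77$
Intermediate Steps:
$Y = -20$ ($Y = 6 - 26 = -20$)
$q{\left(g,E \right)} = -24$ ($q{\left(g,E \right)} = \left(-4\right) 6 = -24$)
$N{\left(U \right)} = 29$ ($N{\left(U \right)} = 2 + 27 = 29$)
$b{\left(t \right)} = \frac{1}{3} + \frac{29 t}{9}$
$- b{\left(q{\left(-28,-54 \right)} \right)} = - (\frac{1}{3} + \frac{29}{9} \left(-24\right)) = - (\frac{1}{3} - \frac{232}{3}) = \left(-1\right) \left(-77\right) = 77$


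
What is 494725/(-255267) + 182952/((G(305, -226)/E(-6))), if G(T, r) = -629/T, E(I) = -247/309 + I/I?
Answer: -294407855335055/16537983129 ≈ -17802.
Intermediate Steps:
E(I) = 62/309 (E(I) = -247*1/309 + 1 = -247/309 + 1 = 62/309)
494725/(-255267) + 182952/((G(305, -226)/E(-6))) = 494725/(-255267) + 182952/(((-629/305)/(62/309))) = 494725*(-1/255267) + 182952/((-629*1/305*(309/62))) = -494725/255267 + 182952/((-629/305*309/62)) = -494725/255267 + 182952/(-194361/18910) = -494725/255267 + 182952*(-18910/194361) = -494725/255267 - 1153207440/64787 = -294407855335055/16537983129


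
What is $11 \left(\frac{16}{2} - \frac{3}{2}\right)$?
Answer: $\frac{143}{2} \approx 71.5$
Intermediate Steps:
$11 \left(\frac{16}{2} - \frac{3}{2}\right) = 11 \left(16 \cdot \frac{1}{2} - \frac{3}{2}\right) = 11 \left(8 - \frac{3}{2}\right) = 11 \cdot \frac{13}{2} = \frac{143}{2}$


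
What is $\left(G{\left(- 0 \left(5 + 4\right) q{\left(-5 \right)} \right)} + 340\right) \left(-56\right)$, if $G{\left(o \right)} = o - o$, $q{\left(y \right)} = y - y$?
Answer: $-19040$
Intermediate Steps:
$q{\left(y \right)} = 0$
$G{\left(o \right)} = 0$
$\left(G{\left(- 0 \left(5 + 4\right) q{\left(-5 \right)} \right)} + 340\right) \left(-56\right) = \left(0 + 340\right) \left(-56\right) = 340 \left(-56\right) = -19040$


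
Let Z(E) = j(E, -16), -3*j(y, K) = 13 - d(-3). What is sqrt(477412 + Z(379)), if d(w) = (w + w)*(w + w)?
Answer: sqrt(4296777)/3 ≈ 690.96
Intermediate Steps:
d(w) = 4*w**2 (d(w) = (2*w)*(2*w) = 4*w**2)
j(y, K) = 23/3 (j(y, K) = -(13 - 4*(-3)**2)/3 = -(13 - 4*9)/3 = -(13 - 1*36)/3 = -(13 - 36)/3 = -1/3*(-23) = 23/3)
Z(E) = 23/3
sqrt(477412 + Z(379)) = sqrt(477412 + 23/3) = sqrt(1432259/3) = sqrt(4296777)/3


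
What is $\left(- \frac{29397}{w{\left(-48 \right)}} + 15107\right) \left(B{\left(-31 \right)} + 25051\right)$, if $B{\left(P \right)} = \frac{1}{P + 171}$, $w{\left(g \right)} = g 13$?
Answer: $\frac{2210940264951}{5824} \approx 3.7963 \cdot 10^{8}$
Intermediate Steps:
$w{\left(g \right)} = 13 g$
$B{\left(P \right)} = \frac{1}{171 + P}$
$\left(- \frac{29397}{w{\left(-48 \right)}} + 15107\right) \left(B{\left(-31 \right)} + 25051\right) = \left(- \frac{29397}{13 \left(-48\right)} + 15107\right) \left(\frac{1}{171 - 31} + 25051\right) = \left(- \frac{29397}{-624} + 15107\right) \left(\frac{1}{140} + 25051\right) = \left(\left(-29397\right) \left(- \frac{1}{624}\right) + 15107\right) \left(\frac{1}{140} + 25051\right) = \left(\frac{9799}{208} + 15107\right) \frac{3507141}{140} = \frac{3152055}{208} \cdot \frac{3507141}{140} = \frac{2210940264951}{5824}$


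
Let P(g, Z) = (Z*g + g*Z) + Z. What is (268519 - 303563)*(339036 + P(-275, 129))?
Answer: -9399326460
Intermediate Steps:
P(g, Z) = Z + 2*Z*g (P(g, Z) = (Z*g + Z*g) + Z = 2*Z*g + Z = Z + 2*Z*g)
(268519 - 303563)*(339036 + P(-275, 129)) = (268519 - 303563)*(339036 + 129*(1 + 2*(-275))) = -35044*(339036 + 129*(1 - 550)) = -35044*(339036 + 129*(-549)) = -35044*(339036 - 70821) = -35044*268215 = -9399326460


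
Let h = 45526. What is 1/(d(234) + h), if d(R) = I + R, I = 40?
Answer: 1/45800 ≈ 2.1834e-5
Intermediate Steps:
d(R) = 40 + R
1/(d(234) + h) = 1/((40 + 234) + 45526) = 1/(274 + 45526) = 1/45800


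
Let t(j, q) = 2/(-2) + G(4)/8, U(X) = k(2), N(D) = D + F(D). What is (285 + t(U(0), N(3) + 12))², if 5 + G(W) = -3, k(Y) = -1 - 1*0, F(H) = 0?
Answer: 80089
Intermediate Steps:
N(D) = D (N(D) = D + 0 = D)
k(Y) = -1 (k(Y) = -1 + 0 = -1)
U(X) = -1
G(W) = -8 (G(W) = -5 - 3 = -8)
t(j, q) = -2 (t(j, q) = 2/(-2) - 8/8 = 2*(-½) - 8*⅛ = -1 - 1 = -2)
(285 + t(U(0), N(3) + 12))² = (285 - 2)² = 283² = 80089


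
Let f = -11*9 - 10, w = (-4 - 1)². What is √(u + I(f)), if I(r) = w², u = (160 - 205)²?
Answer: 5*√106 ≈ 51.478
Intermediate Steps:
w = 25 (w = (-5)² = 25)
u = 2025 (u = (-45)² = 2025)
f = -109 (f = -99 - 10 = -109)
I(r) = 625 (I(r) = 25² = 625)
√(u + I(f)) = √(2025 + 625) = √2650 = 5*√106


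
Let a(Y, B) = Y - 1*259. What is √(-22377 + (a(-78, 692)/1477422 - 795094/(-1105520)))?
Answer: 7*I*√2115006348750091609903870/68054982060 ≈ 149.59*I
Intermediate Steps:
a(Y, B) = -259 + Y (a(Y, B) = Y - 259 = -259 + Y)
√(-22377 + (a(-78, 692)/1477422 - 795094/(-1105520))) = √(-22377 + ((-259 - 78)/1477422 - 795094/(-1105520))) = √(-22377 + (-337*1/1477422 - 795094*(-1/1105520))) = √(-22377 + (-337/1477422 + 397547/552760)) = √(-22377 + 293579201857/408329892360) = √(-9136904422137863/408329892360) = 7*I*√2115006348750091609903870/68054982060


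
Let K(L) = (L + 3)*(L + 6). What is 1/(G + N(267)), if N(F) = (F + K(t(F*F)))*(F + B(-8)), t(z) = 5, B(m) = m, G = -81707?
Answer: 1/10238 ≈ 9.7675e-5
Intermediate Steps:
K(L) = (3 + L)*(6 + L)
N(F) = (-8 + F)*(88 + F) (N(F) = (F + (18 + 5**2 + 9*5))*(F - 8) = (F + (18 + 25 + 45))*(-8 + F) = (F + 88)*(-8 + F) = (88 + F)*(-8 + F) = (-8 + F)*(88 + F))
1/(G + N(267)) = 1/(-81707 + (-704 + 267**2 + 80*267)) = 1/(-81707 + (-704 + 71289 + 21360)) = 1/(-81707 + 91945) = 1/10238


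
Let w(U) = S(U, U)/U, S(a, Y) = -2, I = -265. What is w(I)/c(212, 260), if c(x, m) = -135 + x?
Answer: 2/20405 ≈ 9.8015e-5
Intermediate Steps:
w(U) = -2/U
w(I)/c(212, 260) = (-2/(-265))/(-135 + 212) = -2*(-1/265)/77 = (2/265)*(1/77) = 2/20405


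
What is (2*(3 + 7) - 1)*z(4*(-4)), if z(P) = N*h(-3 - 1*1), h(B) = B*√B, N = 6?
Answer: -912*I ≈ -912.0*I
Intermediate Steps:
h(B) = B^(3/2)
z(P) = -48*I (z(P) = 6*(-3 - 1*1)^(3/2) = 6*(-3 - 1)^(3/2) = 6*(-4)^(3/2) = 6*(-8*I) = -48*I)
(2*(3 + 7) - 1)*z(4*(-4)) = (2*(3 + 7) - 1)*(-48*I) = (2*10 - 1)*(-48*I) = (20 - 1)*(-48*I) = 19*(-48*I) = -912*I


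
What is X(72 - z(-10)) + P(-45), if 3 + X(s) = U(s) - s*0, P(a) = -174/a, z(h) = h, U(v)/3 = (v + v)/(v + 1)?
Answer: 8459/1245 ≈ 6.7944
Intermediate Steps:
U(v) = 6*v/(1 + v) (U(v) = 3*((v + v)/(v + 1)) = 3*((2*v)/(1 + v)) = 3*(2*v/(1 + v)) = 6*v/(1 + v))
X(s) = -3 + 6*s/(1 + s) (X(s) = -3 + (6*s/(1 + s) - s*0) = -3 + (6*s/(1 + s) - 1*0) = -3 + (6*s/(1 + s) + 0) = -3 + 6*s/(1 + s))
X(72 - z(-10)) + P(-45) = 3*(-1 + (72 - 1*(-10)))/(1 + (72 - 1*(-10))) - 174/(-45) = 3*(-1 + (72 + 10))/(1 + (72 + 10)) - 174*(-1/45) = 3*(-1 + 82)/(1 + 82) + 58/15 = 3*81/83 + 58/15 = 3*(1/83)*81 + 58/15 = 243/83 + 58/15 = 8459/1245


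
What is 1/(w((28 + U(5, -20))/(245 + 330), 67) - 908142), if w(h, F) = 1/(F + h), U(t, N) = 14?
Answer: -38567/35024311939 ≈ -1.1011e-6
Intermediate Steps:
1/(w((28 + U(5, -20))/(245 + 330), 67) - 908142) = 1/(1/(67 + (28 + 14)/(245 + 330)) - 908142) = 1/(1/(67 + 42/575) - 908142) = 1/(1/(38567/575) - 908142) = 1/(575/38567 - 908142) = 1/(-35024311939/38567) = -38567/35024311939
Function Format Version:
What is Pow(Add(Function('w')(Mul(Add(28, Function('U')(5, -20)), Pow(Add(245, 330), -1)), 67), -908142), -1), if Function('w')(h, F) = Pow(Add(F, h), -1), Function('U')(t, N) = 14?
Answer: Rational(-38567, 35024311939) ≈ -1.1011e-6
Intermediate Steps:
Pow(Add(Function('w')(Mul(Add(28, Function('U')(5, -20)), Pow(Add(245, 330), -1)), 67), -908142), -1) = Pow(Add(Pow(Add(67, Mul(Add(28, 14), Pow(Add(245, 330), -1))), -1), -908142), -1) = Pow(Add(Pow(Add(67, Mul(42, Pow(575, -1))), -1), -908142), -1) = Pow(Add(Pow(Add(67, Mul(42, Rational(1, 575))), -1), -908142), -1) = Pow(Add(Pow(Add(67, Rational(42, 575)), -1), -908142), -1) = Pow(Add(Pow(Rational(38567, 575), -1), -908142), -1) = Pow(Add(Rational(575, 38567), -908142), -1) = Pow(Rational(-35024311939, 38567), -1) = Rational(-38567, 35024311939)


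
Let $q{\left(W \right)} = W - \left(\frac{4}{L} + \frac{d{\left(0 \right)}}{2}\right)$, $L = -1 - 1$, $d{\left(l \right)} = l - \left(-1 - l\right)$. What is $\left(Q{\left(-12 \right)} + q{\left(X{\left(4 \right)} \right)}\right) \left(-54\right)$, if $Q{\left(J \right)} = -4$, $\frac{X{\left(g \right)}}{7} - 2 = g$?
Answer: $-2133$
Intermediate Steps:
$X{\left(g \right)} = 14 + 7 g$
$d{\left(l \right)} = 1 + 2 l$ ($d{\left(l \right)} = l + \left(1 + l\right) = 1 + 2 l$)
$L = -2$ ($L = -1 - 1 = -2$)
$q{\left(W \right)} = \frac{3}{2} + W$ ($q{\left(W \right)} = W - \left(\frac{4}{-2} + \frac{1 + 2 \cdot 0}{2}\right) = W - \left(4 \left(- \frac{1}{2}\right) + \left(1 + 0\right) \frac{1}{2}\right) = W - \left(-2 + 1 \cdot \frac{1}{2}\right) = W - \left(-2 + \frac{1}{2}\right) = W - - \frac{3}{2} = W + \frac{3}{2} = \frac{3}{2} + W$)
$\left(Q{\left(-12 \right)} + q{\left(X{\left(4 \right)} \right)}\right) \left(-54\right) = \left(-4 + \left(\frac{3}{2} + \left(14 + 7 \cdot 4\right)\right)\right) \left(-54\right) = \left(-4 + \left(\frac{3}{2} + \left(14 + 28\right)\right)\right) \left(-54\right) = \left(-4 + \left(\frac{3}{2} + 42\right)\right) \left(-54\right) = \left(-4 + \frac{87}{2}\right) \left(-54\right) = \frac{79}{2} \left(-54\right) = -2133$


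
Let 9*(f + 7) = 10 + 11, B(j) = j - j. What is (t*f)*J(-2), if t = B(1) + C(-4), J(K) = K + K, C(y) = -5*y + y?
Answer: 896/3 ≈ 298.67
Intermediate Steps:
C(y) = -4*y
J(K) = 2*K
B(j) = 0
f = -14/3 (f = -7 + (10 + 11)/9 = -7 + (⅑)*21 = -7 + 7/3 = -14/3 ≈ -4.6667)
t = 16 (t = 0 - 4*(-4) = 0 + 16 = 16)
(t*f)*J(-2) = (16*(-14/3))*(2*(-2)) = -224/3*(-4) = 896/3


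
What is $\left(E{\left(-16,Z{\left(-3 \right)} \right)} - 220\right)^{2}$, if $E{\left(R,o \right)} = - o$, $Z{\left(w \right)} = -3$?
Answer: $47089$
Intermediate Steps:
$\left(E{\left(-16,Z{\left(-3 \right)} \right)} - 220\right)^{2} = \left(\left(-1\right) \left(-3\right) - 220\right)^{2} = \left(3 - 220\right)^{2} = \left(-217\right)^{2} = 47089$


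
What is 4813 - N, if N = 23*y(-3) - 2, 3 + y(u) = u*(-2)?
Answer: 4746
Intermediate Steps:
y(u) = -3 - 2*u (y(u) = -3 + u*(-2) = -3 - 2*u)
N = 67 (N = 23*(-3 - 2*(-3)) - 2 = 23*(-3 + 6) - 2 = 23*3 - 2 = 69 - 2 = 67)
4813 - N = 4813 - 1*67 = 4813 - 67 = 4746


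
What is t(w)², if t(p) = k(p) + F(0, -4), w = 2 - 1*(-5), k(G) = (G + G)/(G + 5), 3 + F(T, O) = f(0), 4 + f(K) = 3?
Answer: 289/36 ≈ 8.0278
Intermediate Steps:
f(K) = -1 (f(K) = -4 + 3 = -1)
F(T, O) = -4 (F(T, O) = -3 - 1 = -4)
k(G) = 2*G/(5 + G) (k(G) = (2*G)/(5 + G) = 2*G/(5 + G))
w = 7 (w = 2 + 5 = 7)
t(p) = -4 + 2*p/(5 + p) (t(p) = 2*p/(5 + p) - 4 = -4 + 2*p/(5 + p))
t(w)² = (2*(-10 - 1*7)/(5 + 7))² = (2*(-10 - 7)/12)² = (2*(1/12)*(-17))² = (-17/6)² = 289/36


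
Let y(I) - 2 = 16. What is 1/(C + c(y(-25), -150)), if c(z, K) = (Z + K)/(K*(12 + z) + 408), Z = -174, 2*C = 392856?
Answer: 341/66981975 ≈ 5.0909e-6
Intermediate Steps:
C = 196428 (C = (½)*392856 = 196428)
y(I) = 18 (y(I) = 2 + 16 = 18)
c(z, K) = (-174 + K)/(408 + K*(12 + z)) (c(z, K) = (-174 + K)/(K*(12 + z) + 408) = (-174 + K)/(408 + K*(12 + z)))
1/(C + c(y(-25), -150)) = 1/(196428 + (-174 - 150)/(408 + 12*(-150) - 150*18)) = 1/(196428 - 324/(408 - 1800 - 2700)) = 1/(196428 - 324/(-4092)) = 1/(196428 - 1/4092*(-324)) = 1/(196428 + 27/341) = 1/(66981975/341) = 341/66981975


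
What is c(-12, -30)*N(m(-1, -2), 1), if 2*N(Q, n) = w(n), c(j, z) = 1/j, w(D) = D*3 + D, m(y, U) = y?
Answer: -⅙ ≈ -0.16667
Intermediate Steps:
w(D) = 4*D (w(D) = 3*D + D = 4*D)
N(Q, n) = 2*n (N(Q, n) = (4*n)/2 = 2*n)
c(-12, -30)*N(m(-1, -2), 1) = (2*1)/(-12) = -1/12*2 = -⅙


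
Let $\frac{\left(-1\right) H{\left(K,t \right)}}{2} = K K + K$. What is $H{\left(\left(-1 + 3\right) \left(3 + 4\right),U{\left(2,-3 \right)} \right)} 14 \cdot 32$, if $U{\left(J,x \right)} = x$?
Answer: $-188160$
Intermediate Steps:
$H{\left(K,t \right)} = - 2 K - 2 K^{2}$ ($H{\left(K,t \right)} = - 2 \left(K K + K\right) = - 2 \left(K^{2} + K\right) = - 2 \left(K + K^{2}\right) = - 2 K - 2 K^{2}$)
$H{\left(\left(-1 + 3\right) \left(3 + 4\right),U{\left(2,-3 \right)} \right)} 14 \cdot 32 = - 2 \left(-1 + 3\right) \left(3 + 4\right) \left(1 + \left(-1 + 3\right) \left(3 + 4\right)\right) 14 \cdot 32 = - 2 \cdot 2 \cdot 7 \left(1 + 2 \cdot 7\right) 14 \cdot 32 = \left(-2\right) 14 \left(1 + 14\right) 14 \cdot 32 = \left(-2\right) 14 \cdot 15 \cdot 14 \cdot 32 = \left(-420\right) 14 \cdot 32 = \left(-5880\right) 32 = -188160$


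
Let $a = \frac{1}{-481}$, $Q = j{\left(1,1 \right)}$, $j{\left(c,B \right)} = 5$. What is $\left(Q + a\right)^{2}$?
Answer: $\frac{5779216}{231361} \approx 24.979$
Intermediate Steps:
$Q = 5$
$a = - \frac{1}{481} \approx -0.002079$
$\left(Q + a\right)^{2} = \left(5 - \frac{1}{481}\right)^{2} = \left(\frac{2404}{481}\right)^{2} = \frac{5779216}{231361}$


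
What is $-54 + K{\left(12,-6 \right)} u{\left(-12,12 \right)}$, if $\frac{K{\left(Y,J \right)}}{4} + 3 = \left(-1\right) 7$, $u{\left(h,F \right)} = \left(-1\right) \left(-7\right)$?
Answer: $-334$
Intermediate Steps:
$u{\left(h,F \right)} = 7$
$K{\left(Y,J \right)} = -40$ ($K{\left(Y,J \right)} = -12 + 4 \left(\left(-1\right) 7\right) = -12 + 4 \left(-7\right) = -12 - 28 = -40$)
$-54 + K{\left(12,-6 \right)} u{\left(-12,12 \right)} = -54 - 280 = -334$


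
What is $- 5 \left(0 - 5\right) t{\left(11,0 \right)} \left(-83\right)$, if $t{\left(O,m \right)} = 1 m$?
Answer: $0$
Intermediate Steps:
$t{\left(O,m \right)} = m$
$- 5 \left(0 - 5\right) t{\left(11,0 \right)} \left(-83\right) = - 5 \left(0 - 5\right) 0 \left(-83\right) = \left(-5\right) \left(-5\right) 0 \left(-83\right) = 25 \cdot 0 \left(-83\right) = 0 \left(-83\right) = 0$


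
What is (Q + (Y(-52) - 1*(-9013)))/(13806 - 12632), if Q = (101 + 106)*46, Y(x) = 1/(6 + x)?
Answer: 852609/54004 ≈ 15.788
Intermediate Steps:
Q = 9522 (Q = 207*46 = 9522)
(Q + (Y(-52) - 1*(-9013)))/(13806 - 12632) = (9522 + (1/(6 - 52) - 1*(-9013)))/(13806 - 12632) = (9522 + (1/(-46) + 9013))/1174 = (9522 + (-1/46 + 9013))*(1/1174) = (9522 + 414597/46)*(1/1174) = (852609/46)*(1/1174) = 852609/54004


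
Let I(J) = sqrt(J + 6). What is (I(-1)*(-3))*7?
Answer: -21*sqrt(5) ≈ -46.957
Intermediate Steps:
I(J) = sqrt(6 + J)
(I(-1)*(-3))*7 = (sqrt(6 - 1)*(-3))*7 = (sqrt(5)*(-3))*7 = -3*sqrt(5)*7 = -21*sqrt(5)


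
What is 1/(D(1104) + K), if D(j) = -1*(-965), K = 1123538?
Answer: 1/1124503 ≈ 8.8928e-7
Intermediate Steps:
D(j) = 965
1/(D(1104) + K) = 1/(965 + 1123538) = 1/1124503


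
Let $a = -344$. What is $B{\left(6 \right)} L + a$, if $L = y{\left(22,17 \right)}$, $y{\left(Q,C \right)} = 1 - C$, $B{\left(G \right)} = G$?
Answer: $-440$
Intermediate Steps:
$L = -16$ ($L = 1 - 17 = -16$)
$B{\left(6 \right)} L + a = 6 \left(-16\right) - 344 = -96 - 344 = -440$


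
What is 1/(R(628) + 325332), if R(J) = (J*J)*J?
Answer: 1/247998484 ≈ 4.0323e-9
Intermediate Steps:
R(J) = J³ (R(J) = J²*J = J³)
1/(R(628) + 325332) = 1/(628³ + 325332) = 1/(247673152 + 325332) = 1/247998484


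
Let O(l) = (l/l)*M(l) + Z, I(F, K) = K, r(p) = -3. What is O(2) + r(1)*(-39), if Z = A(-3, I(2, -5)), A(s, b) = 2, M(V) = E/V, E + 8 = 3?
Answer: 233/2 ≈ 116.50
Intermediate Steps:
E = -5 (E = -8 + 3 = -5)
M(V) = -5/V
Z = 2
O(l) = 2 - 5/l (O(l) = (l/l)*(-5/l) + 2 = 1*(-5/l) + 2 = -5/l + 2 = 2 - 5/l)
O(2) + r(1)*(-39) = (2 - 5/2) - 3*(-39) = (2 - 5*½) + 117 = (2 - 5/2) + 117 = -½ + 117 = 233/2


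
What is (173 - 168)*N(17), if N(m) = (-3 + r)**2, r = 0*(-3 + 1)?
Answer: 45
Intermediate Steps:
r = 0 (r = 0*(-2) = 0)
N(m) = 9 (N(m) = (-3 + 0)**2 = (-3)**2 = 9)
(173 - 168)*N(17) = (173 - 168)*9 = 5*9 = 45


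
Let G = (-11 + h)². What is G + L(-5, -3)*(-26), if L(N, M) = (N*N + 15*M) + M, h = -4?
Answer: 823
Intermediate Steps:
L(N, M) = N² + 16*M (L(N, M) = (N² + 15*M) + M = N² + 16*M)
G = 225 (G = (-11 - 4)² = (-15)² = 225)
G + L(-5, -3)*(-26) = 225 + ((-5)² + 16*(-3))*(-26) = 225 + (25 - 48)*(-26) = 225 - 23*(-26) = 225 + 598 = 823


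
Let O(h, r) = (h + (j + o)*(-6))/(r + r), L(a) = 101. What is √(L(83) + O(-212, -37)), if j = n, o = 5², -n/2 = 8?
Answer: 3*√15910/37 ≈ 10.227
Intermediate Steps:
n = -16 (n = -2*8 = -16)
o = 25
j = -16
O(h, r) = (-54 + h)/(2*r) (O(h, r) = (h + (-16 + 25)*(-6))/(r + r) = (h + 9*(-6))/((2*r)) = (h - 54)*(1/(2*r)) = (-54 + h)*(1/(2*r)) = (-54 + h)/(2*r))
√(L(83) + O(-212, -37)) = √(101 + (½)*(-54 - 212)/(-37)) = √(101 + (½)*(-1/37)*(-266)) = √(101 + 133/37) = √(3870/37) = 3*√15910/37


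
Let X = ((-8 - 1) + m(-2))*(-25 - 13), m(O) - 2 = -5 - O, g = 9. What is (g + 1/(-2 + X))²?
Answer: 11580409/142884 ≈ 81.048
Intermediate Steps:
m(O) = -3 - O (m(O) = 2 + (-5 - O) = -3 - O)
X = 380 (X = ((-8 - 1) + (-3 - 1*(-2)))*(-25 - 13) = (-9 + (-3 + 2))*(-38) = (-9 - 1)*(-38) = -10*(-38) = 380)
(g + 1/(-2 + X))² = (9 + 1/(-2 + 380))² = (9 + 1/378)² = (3403/378)² = 11580409/142884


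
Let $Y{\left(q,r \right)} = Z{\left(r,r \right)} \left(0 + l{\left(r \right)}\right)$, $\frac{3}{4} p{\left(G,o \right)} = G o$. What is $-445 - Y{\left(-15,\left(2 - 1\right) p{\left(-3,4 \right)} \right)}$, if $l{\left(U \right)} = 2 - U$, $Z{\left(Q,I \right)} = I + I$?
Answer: $131$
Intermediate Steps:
$Z{\left(Q,I \right)} = 2 I$
$p{\left(G,o \right)} = \frac{4 G o}{3}$
$Y{\left(q,r \right)} = 2 r \left(2 - r\right)$ ($Y{\left(q,r \right)} = 2 r \left(0 - \left(-2 + r\right)\right) = 2 r \left(2 - r\right)$)
$-445 - Y{\left(-15,\left(2 - 1\right) p{\left(-3,4 \right)} \right)} = -445 - 2 \left(2 - 1\right) \frac{4}{3} \left(-3\right) 4 \left(2 - \left(2 - 1\right) \frac{4}{3} \left(-3\right) 4\right) = -445 - 2 \cdot 1 \left(-16\right) \left(2 - 1 \left(-16\right)\right) = -445 - 2 \left(-16\right) \left(2 - -16\right) = -445 - 2 \left(-16\right) \left(2 + 16\right) = -445 - 2 \left(-16\right) 18 = -445 - -576 = -445 + 576 = 131$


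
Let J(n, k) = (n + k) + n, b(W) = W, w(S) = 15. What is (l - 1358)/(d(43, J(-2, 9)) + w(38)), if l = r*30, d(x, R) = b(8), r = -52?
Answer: -2918/23 ≈ -126.87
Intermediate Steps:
J(n, k) = k + 2*n (J(n, k) = (k + n) + n = k + 2*n)
d(x, R) = 8
l = -1560 (l = -52*30 = -1560)
(l - 1358)/(d(43, J(-2, 9)) + w(38)) = (-1560 - 1358)/(8 + 15) = -2918/23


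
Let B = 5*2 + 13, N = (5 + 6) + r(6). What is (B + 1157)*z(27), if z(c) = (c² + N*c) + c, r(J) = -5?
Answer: 1083240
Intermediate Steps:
N = 6 (N = (5 + 6) - 5 = 11 - 5 = 6)
B = 23 (B = 10 + 13 = 23)
z(c) = c² + 7*c (z(c) = (c² + 6*c) + c = c² + 7*c)
(B + 1157)*z(27) = (23 + 1157)*(27*(7 + 27)) = 1180*(27*34) = 1180*918 = 1083240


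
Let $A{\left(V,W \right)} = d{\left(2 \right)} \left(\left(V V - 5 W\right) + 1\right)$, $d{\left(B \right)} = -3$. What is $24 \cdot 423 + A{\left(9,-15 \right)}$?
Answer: $9681$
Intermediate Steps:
$A{\left(V,W \right)} = -3 - 3 V^{2} + 15 W$ ($A{\left(V,W \right)} = - 3 \left(\left(V V - 5 W\right) + 1\right) = - 3 \left(\left(V^{2} - 5 W\right) + 1\right) = - 3 \left(1 + V^{2} - 5 W\right) = -3 - 3 V^{2} + 15 W$)
$24 \cdot 423 + A{\left(9,-15 \right)} = 24 \cdot 423 - \left(228 + 243\right) = 10152 - 471 = 9681$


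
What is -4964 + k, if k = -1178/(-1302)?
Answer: -104225/21 ≈ -4963.1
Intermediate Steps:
k = 19/21 (k = -1178*(-1/1302) = 19/21 ≈ 0.90476)
-4964 + k = -4964 + 19/21 = -104225/21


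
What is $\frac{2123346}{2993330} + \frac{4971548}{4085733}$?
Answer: $\frac{11778454298729}{6114973580445} \approx 1.9262$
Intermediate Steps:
$\frac{2123346}{2993330} + \frac{4971548}{4085733} = 2123346 \cdot \frac{1}{2993330} + 4971548 \cdot \frac{1}{4085733} = \frac{1061673}{1496665} + \frac{4971548}{4085733} = \frac{11778454298729}{6114973580445}$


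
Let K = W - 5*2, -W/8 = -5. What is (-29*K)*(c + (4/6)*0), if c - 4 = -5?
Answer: 870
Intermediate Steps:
W = 40 (W = -8*(-5) = 40)
c = -1 (c = 4 - 5 = -1)
K = 30 (K = 40 - 5*2 = 40 - 10 = 30)
(-29*K)*(c + (4/6)*0) = (-29*30)*(-1 + (4/6)*0) = -870*(-1 + (4*(⅙))*0) = -870*(-1 + (⅔)*0) = -870*(-1 + 0) = -870*(-1) = 870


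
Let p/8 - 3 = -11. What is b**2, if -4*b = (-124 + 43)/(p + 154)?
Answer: 81/1600 ≈ 0.050625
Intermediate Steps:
p = -64 (p = 24 + 8*(-11) = 24 - 88 = -64)
b = 9/40 (b = -(-124 + 43)/(4*(-64 + 154)) = -(-81)/(4*90) = -1/4*(-9/10) = 9/40 ≈ 0.22500)
b**2 = (9/40)**2 = 81/1600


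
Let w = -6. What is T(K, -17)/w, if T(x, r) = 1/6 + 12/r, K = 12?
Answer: 55/612 ≈ 0.089869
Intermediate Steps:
T(x, r) = 1/6 + 12/r (T(x, r) = 1*(1/6) + 12/r = 1/6 + 12/r)
T(K, -17)/w = ((1/6)*(72 - 17)/(-17))/(-6) = -(-1)*55/(36*17) = -1/6*(-55/102) = 55/612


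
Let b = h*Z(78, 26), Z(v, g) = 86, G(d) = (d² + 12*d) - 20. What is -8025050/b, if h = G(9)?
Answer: -4012525/7267 ≈ -552.16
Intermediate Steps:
G(d) = -20 + d² + 12*d
h = 169 (h = -20 + 9² + 12*9 = -20 + 81 + 108 = 169)
b = 14534 (b = 169*86 = 14534)
-8025050/b = -8025050/14534 = -8025050*1/14534 = -4012525/7267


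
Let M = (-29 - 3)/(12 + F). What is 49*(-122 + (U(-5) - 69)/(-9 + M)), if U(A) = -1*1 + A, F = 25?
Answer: -409199/73 ≈ -5605.5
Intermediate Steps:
U(A) = -1 + A
M = -32/37 (M = (-29 - 3)/(12 + 25) = -32/37 ≈ -0.86487)
49*(-122 + (U(-5) - 69)/(-9 + M)) = 49*(-122 + ((-1 - 5) - 69)/(-9 - 32/37)) = 49*(-122 + (-6 - 69)/(-365/37)) = 49*(-122 - 75*(-37/365)) = 49*(-122 + 555/73) = 49*(-8351/73) = -409199/73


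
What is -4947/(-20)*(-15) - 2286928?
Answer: -9162553/4 ≈ -2.2906e+6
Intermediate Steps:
-4947/(-20)*(-15) - 2286928 = -4947*(-1)/20*(-15) - 2286928 = -51*(-97/20)*(-15) - 2286928 = (4947/20)*(-15) - 2286928 = -14841/4 - 2286928 = -9162553/4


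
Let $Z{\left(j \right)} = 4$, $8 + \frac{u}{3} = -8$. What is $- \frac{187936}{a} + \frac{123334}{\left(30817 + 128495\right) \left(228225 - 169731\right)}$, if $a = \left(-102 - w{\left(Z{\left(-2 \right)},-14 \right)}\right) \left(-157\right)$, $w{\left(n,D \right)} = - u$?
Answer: $- \frac{145944530383009}{18288137401200} \approx -7.9803$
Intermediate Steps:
$u = -48$ ($u = -24 + 3 \left(-8\right) = -24 - 24 = -48$)
$w{\left(n,D \right)} = 48$ ($w{\left(n,D \right)} = \left(-1\right) \left(-48\right) = 48$)
$a = 23550$ ($a = \left(-102 - 48\right) \left(-157\right) = \left(-150\right) \left(-157\right) = 23550$)
$- \frac{187936}{a} + \frac{123334}{\left(30817 + 128495\right) \left(228225 - 169731\right)} = - \frac{187936}{23550} + \frac{123334}{\left(30817 + 128495\right) \left(228225 - 169731\right)} = \left(-187936\right) \frac{1}{23550} + \frac{123334}{159312 \cdot 58494} = - \frac{93968}{11775} + \frac{123334}{9318796128} = - \frac{93968}{11775} + 123334 \cdot \frac{1}{9318796128} = - \frac{93968}{11775} + \frac{61667}{4659398064} = - \frac{145944530383009}{18288137401200}$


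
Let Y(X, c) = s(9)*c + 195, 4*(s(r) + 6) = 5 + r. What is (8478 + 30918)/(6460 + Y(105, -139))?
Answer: 78792/14005 ≈ 5.6260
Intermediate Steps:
s(r) = -19/4 + r/4 (s(r) = -6 + (5 + r)/4 = -6 + (5/4 + r/4) = -19/4 + r/4)
Y(X, c) = 195 - 5*c/2 (Y(X, c) = (-19/4 + (1/4)*9)*c + 195 = (-19/4 + 9/4)*c + 195 = -5*c/2 + 195 = 195 - 5*c/2)
(8478 + 30918)/(6460 + Y(105, -139)) = (8478 + 30918)/(6460 + (195 - 5/2*(-139))) = 39396/(6460 + (195 + 695/2)) = 39396/(6460 + 1085/2) = 39396/(14005/2) = 39396*(2/14005) = 78792/14005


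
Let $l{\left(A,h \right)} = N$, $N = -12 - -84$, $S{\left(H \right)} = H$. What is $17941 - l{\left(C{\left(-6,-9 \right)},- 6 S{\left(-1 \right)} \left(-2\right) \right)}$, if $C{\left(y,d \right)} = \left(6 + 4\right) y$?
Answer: $17869$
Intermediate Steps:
$C{\left(y,d \right)} = 10 y$
$N = 72$ ($N = -12 + 84 = 72$)
$l{\left(A,h \right)} = 72$
$17941 - l{\left(C{\left(-6,-9 \right)},- 6 S{\left(-1 \right)} \left(-2\right) \right)} = 17941 - 72 = 17869$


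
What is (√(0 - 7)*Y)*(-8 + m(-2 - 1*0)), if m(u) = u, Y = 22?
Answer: -220*I*√7 ≈ -582.07*I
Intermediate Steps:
(√(0 - 7)*Y)*(-8 + m(-2 - 1*0)) = (√(0 - 7)*22)*(-8 + (-2 - 1*0)) = (√(-7)*22)*(-8 + (-2 + 0)) = ((I*√7)*22)*(-8 - 2) = (22*I*√7)*(-10) = -220*I*√7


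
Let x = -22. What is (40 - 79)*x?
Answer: 858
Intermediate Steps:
(40 - 79)*x = (40 - 79)*(-22) = -39*(-22) = 858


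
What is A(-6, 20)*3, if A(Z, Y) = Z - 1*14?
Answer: -60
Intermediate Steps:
A(Z, Y) = -14 + Z (A(Z, Y) = Z - 14 = -14 + Z)
A(-6, 20)*3 = (-14 - 6)*3 = -20*3 = -60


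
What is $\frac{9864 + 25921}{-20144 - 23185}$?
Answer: $- \frac{35785}{43329} \approx -0.82589$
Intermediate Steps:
$\frac{9864 + 25921}{-20144 - 23185} = \frac{35785}{-20144 - 23185} = \frac{35785}{-43329} = 35785 \left(- \frac{1}{43329}\right) = - \frac{35785}{43329}$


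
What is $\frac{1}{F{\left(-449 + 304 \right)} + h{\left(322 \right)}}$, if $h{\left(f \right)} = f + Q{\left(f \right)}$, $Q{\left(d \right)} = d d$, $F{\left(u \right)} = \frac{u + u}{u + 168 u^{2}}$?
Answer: $\frac{24359}{2533482152} \approx 9.6148 \cdot 10^{-6}$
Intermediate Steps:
$F{\left(u \right)} = \frac{2 u}{u + 168 u^{2}}$
$Q{\left(d \right)} = d^{2}$
$h{\left(f \right)} = f + f^{2}$
$\frac{1}{F{\left(-449 + 304 \right)} + h{\left(322 \right)}} = \frac{1}{\frac{2}{1 + 168 \left(-449 + 304\right)} + 322 \left(1 + 322\right)} = \frac{1}{\frac{2}{1 + 168 \left(-145\right)} + 322 \cdot 323} = \frac{1}{\frac{2}{1 - 24360} + 104006} = \frac{1}{\frac{2}{-24359} + 104006} = \frac{1}{2 \left(- \frac{1}{24359}\right) + 104006} = \frac{1}{- \frac{2}{24359} + 104006} = \frac{1}{\frac{2533482152}{24359}} = \frac{24359}{2533482152}$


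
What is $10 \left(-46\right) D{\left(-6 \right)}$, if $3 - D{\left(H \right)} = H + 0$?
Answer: $-4140$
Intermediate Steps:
$D{\left(H \right)} = 3 - H$ ($D{\left(H \right)} = 3 - \left(H + 0\right) = 3 - H$)
$10 \left(-46\right) D{\left(-6 \right)} = 10 \left(-46\right) \left(3 - -6\right) = - 460 \left(3 + 6\right) = \left(-460\right) 9 = -4140$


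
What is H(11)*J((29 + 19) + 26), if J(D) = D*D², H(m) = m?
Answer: 4457464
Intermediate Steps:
J(D) = D³
H(11)*J((29 + 19) + 26) = 11*((29 + 19) + 26)³ = 11*(48 + 26)³ = 11*74³ = 11*405224 = 4457464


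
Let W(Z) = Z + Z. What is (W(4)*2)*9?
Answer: 144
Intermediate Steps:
W(Z) = 2*Z
(W(4)*2)*9 = ((2*4)*2)*9 = (8*2)*9 = 16*9 = 144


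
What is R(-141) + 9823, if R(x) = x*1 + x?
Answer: 9541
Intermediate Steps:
R(x) = 2*x (R(x) = x + x = 2*x)
R(-141) + 9823 = 2*(-141) + 9823 = -282 + 9823 = 9541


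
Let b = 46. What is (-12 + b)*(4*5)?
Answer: 680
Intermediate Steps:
(-12 + b)*(4*5) = (-12 + 46)*(4*5) = 34*20 = 680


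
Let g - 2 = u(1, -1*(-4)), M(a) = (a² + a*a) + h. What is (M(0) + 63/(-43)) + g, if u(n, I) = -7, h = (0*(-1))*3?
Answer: -278/43 ≈ -6.4651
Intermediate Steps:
h = 0 (h = 0*3 = 0)
M(a) = 2*a² (M(a) = (a² + a*a) + 0 = (a² + a²) + 0 = 2*a² + 0 = 2*a²)
g = -5 (g = 2 - 7 = -5)
(M(0) + 63/(-43)) + g = (2*0² + 63/(-43)) - 5 = (2*0 + 63*(-1/43)) - 5 = (0 - 63/43) - 5 = -63/43 - 5 = -278/43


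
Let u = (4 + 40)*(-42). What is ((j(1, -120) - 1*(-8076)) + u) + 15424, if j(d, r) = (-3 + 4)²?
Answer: 21653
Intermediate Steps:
j(d, r) = 1 (j(d, r) = 1² = 1)
u = -1848 (u = 44*(-42) = -1848)
((j(1, -120) - 1*(-8076)) + u) + 15424 = ((1 - 1*(-8076)) - 1848) + 15424 = ((1 + 8076) - 1848) + 15424 = (8077 - 1848) + 15424 = 6229 + 15424 = 21653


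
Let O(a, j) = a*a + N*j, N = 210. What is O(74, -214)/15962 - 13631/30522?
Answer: -711049115/243596082 ≈ -2.9190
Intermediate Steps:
O(a, j) = a² + 210*j (O(a, j) = a*a + 210*j = a² + 210*j)
O(74, -214)/15962 - 13631/30522 = (74² + 210*(-214))/15962 - 13631/30522 = (5476 - 44940)*(1/15962) - 13631*1/30522 = -39464*1/15962 - 13631/30522 = -19732/7981 - 13631/30522 = -711049115/243596082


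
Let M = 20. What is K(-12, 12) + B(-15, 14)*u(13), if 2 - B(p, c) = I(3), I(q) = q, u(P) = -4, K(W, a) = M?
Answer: 24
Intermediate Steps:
K(W, a) = 20
B(p, c) = -1 (B(p, c) = 2 - 1*3 = 2 - 3 = -1)
K(-12, 12) + B(-15, 14)*u(13) = 20 - 1*(-4) = 20 + 4 = 24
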